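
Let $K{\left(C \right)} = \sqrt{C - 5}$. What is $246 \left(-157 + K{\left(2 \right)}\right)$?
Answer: $-38622 + 246 i \sqrt{3} \approx -38622.0 + 426.08 i$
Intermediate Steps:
$K{\left(C \right)} = \sqrt{-5 + C}$
$246 \left(-157 + K{\left(2 \right)}\right) = 246 \left(-157 + \sqrt{-5 + 2}\right) = 246 \left(-157 + \sqrt{-3}\right) = 246 \left(-157 + i \sqrt{3}\right) = -38622 + 246 i \sqrt{3}$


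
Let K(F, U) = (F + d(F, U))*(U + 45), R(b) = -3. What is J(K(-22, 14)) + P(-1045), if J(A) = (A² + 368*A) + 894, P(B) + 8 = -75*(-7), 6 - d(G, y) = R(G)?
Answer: 307444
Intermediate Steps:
d(G, y) = 9 (d(G, y) = 6 - 1*(-3) = 6 + 3 = 9)
K(F, U) = (9 + F)*(45 + U) (K(F, U) = (F + 9)*(U + 45) = (9 + F)*(45 + U))
P(B) = 517 (P(B) = -8 - 75*(-7) = -8 + 525 = 517)
J(A) = 894 + A² + 368*A
J(K(-22, 14)) + P(-1045) = (894 + (405 + 9*14 + 45*(-22) - 22*14)² + 368*(405 + 9*14 + 45*(-22) - 22*14)) + 517 = (894 + (405 + 126 - 990 - 308)² + 368*(405 + 126 - 990 - 308)) + 517 = (894 + (-767)² + 368*(-767)) + 517 = (894 + 588289 - 282256) + 517 = 306927 + 517 = 307444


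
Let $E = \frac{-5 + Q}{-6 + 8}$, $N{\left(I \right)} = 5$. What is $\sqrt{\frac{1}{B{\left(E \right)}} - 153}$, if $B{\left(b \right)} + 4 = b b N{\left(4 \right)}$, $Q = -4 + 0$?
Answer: $\frac{i \sqrt{23150557}}{389} \approx 12.369 i$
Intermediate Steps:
$Q = -4$
$E = - \frac{9}{2}$ ($E = \frac{-5 - 4}{-6 + 8} = - \frac{9}{2} \approx -4.5$)
$B{\left(b \right)} = -4 + 5 b^{2}$ ($B{\left(b \right)} = -4 + b b 5 = -4 + b^{2} \cdot 5 = -4 + 5 b^{2}$)
$\sqrt{\frac{1}{B{\left(E \right)}} - 153} = \sqrt{\frac{1}{-4 + 5 \left(- \frac{9}{2}\right)^{2}} - 153} = \sqrt{\frac{1}{-4 + 5 \cdot \frac{81}{4}} - 153} = \sqrt{\frac{1}{-4 + \frac{405}{4}} - 153} = \sqrt{\frac{1}{\frac{389}{4}} - 153} = \sqrt{\frac{4}{389} - 153} = \sqrt{- \frac{59513}{389}} = \frac{i \sqrt{23150557}}{389}$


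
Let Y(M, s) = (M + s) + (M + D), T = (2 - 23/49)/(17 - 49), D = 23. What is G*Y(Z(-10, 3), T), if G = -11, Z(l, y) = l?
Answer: -50919/1568 ≈ -32.474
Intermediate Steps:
T = -75/1568 (T = (2 - 23*1/49)/(-32) = (2 - 23/49)*(-1/32) = (75/49)*(-1/32) = -75/1568 ≈ -0.047832)
Y(M, s) = 23 + s + 2*M (Y(M, s) = (M + s) + (M + 23) = (M + s) + (23 + M) = 23 + s + 2*M)
G*Y(Z(-10, 3), T) = -11*(23 - 75/1568 + 2*(-10)) = -11*(23 - 75/1568 - 20) = -11*4629/1568 = -50919/1568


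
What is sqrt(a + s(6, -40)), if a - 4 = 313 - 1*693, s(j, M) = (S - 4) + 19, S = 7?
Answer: I*sqrt(354) ≈ 18.815*I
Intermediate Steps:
s(j, M) = 22 (s(j, M) = (7 - 4) + 19 = 3 + 19 = 22)
a = -376 (a = 4 + (313 - 1*693) = 4 + (313 - 693) = 4 - 380 = -376)
sqrt(a + s(6, -40)) = sqrt(-376 + 22) = sqrt(-354) = I*sqrt(354)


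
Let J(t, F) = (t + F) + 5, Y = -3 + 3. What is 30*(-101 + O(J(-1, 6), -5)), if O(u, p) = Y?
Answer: -3030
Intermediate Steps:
Y = 0
J(t, F) = 5 + F + t (J(t, F) = (F + t) + 5 = 5 + F + t)
O(u, p) = 0
30*(-101 + O(J(-1, 6), -5)) = 30*(-101 + 0) = 30*(-101) = -3030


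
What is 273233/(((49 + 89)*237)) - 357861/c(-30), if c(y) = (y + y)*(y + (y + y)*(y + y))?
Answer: 557386591/55600200 ≈ 10.025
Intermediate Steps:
c(y) = 2*y*(y + 4*y²) (c(y) = (2*y)*(y + (2*y)*(2*y)) = (2*y)*(y + 4*y²) = 2*y*(y + 4*y²))
273233/(((49 + 89)*237)) - 357861/c(-30) = 273233/(((49 + 89)*237)) - 357861*1/(900*(2 + 8*(-30))) = 273233/((138*237)) - 357861*1/(900*(2 - 240)) = 273233/32706 - 357861/(900*(-238)) = 273233*(1/32706) - 357861/(-214200) = 273233/32706 - 357861*(-1/214200) = 273233/32706 + 17041/10200 = 557386591/55600200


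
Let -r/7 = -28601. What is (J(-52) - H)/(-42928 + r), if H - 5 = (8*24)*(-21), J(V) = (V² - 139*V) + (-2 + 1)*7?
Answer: 13952/157279 ≈ 0.088709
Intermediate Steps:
r = 200207 (r = -7*(-28601) = 200207)
J(V) = -7 + V² - 139*V (J(V) = (V² - 139*V) - 1*7 = (V² - 139*V) - 7 = -7 + V² - 139*V)
H = -4027 (H = 5 + (8*24)*(-21) = 5 + 192*(-21) = 5 - 4032 = -4027)
(J(-52) - H)/(-42928 + r) = ((-7 + (-52)² - 139*(-52)) - 1*(-4027))/(-42928 + 200207) = ((-7 + 2704 + 7228) + 4027)/157279 = (9925 + 4027)*(1/157279) = 13952*(1/157279) = 13952/157279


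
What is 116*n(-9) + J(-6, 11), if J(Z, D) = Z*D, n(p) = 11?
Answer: 1210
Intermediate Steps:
J(Z, D) = D*Z
116*n(-9) + J(-6, 11) = 116*11 + 11*(-6) = 1276 - 66 = 1210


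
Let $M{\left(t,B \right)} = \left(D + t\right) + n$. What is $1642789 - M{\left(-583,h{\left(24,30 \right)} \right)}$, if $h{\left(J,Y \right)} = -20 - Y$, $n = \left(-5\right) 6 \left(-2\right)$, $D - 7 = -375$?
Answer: $1643680$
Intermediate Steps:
$D = -368$ ($D = 7 - 375 = -368$)
$n = 60$ ($n = \left(-30\right) \left(-2\right) = 60$)
$M{\left(t,B \right)} = -308 + t$ ($M{\left(t,B \right)} = \left(-368 + t\right) + 60 = -308 + t$)
$1642789 - M{\left(-583,h{\left(24,30 \right)} \right)} = 1642789 - \left(-308 - 583\right) = 1642789 - -891 = 1642789 + 891 = 1643680$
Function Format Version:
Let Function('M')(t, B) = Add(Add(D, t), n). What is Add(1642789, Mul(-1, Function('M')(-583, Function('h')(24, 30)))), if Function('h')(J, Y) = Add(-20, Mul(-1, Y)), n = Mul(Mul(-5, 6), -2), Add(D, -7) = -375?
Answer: 1643680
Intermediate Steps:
D = -368 (D = Add(7, -375) = -368)
n = 60 (n = Mul(-30, -2) = 60)
Function('M')(t, B) = Add(-308, t) (Function('M')(t, B) = Add(Add(-368, t), 60) = Add(-308, t))
Add(1642789, Mul(-1, Function('M')(-583, Function('h')(24, 30)))) = Add(1642789, Mul(-1, Add(-308, -583))) = Add(1642789, Mul(-1, -891)) = Add(1642789, 891) = 1643680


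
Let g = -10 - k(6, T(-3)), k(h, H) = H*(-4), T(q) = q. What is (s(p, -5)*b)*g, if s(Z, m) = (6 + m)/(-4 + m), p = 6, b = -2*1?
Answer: -44/9 ≈ -4.8889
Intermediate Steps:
b = -2
k(h, H) = -4*H
s(Z, m) = (6 + m)/(-4 + m)
g = -22 (g = -10 - (-4)*(-3) = -10 - 1*12 = -10 - 12 = -22)
(s(p, -5)*b)*g = (((6 - 5)/(-4 - 5))*(-2))*(-22) = ((1/(-9))*(-2))*(-22) = (-⅑*1*(-2))*(-22) = -⅑*(-2)*(-22) = (2/9)*(-22) = -44/9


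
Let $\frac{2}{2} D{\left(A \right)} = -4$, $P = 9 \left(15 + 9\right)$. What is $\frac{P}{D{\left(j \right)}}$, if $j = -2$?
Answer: $-54$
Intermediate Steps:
$P = 216$ ($P = 9 \cdot 24 = 216$)
$D{\left(A \right)} = -4$
$\frac{P}{D{\left(j \right)}} = \frac{216}{-4} = 216 \left(- \frac{1}{4}\right) = -54$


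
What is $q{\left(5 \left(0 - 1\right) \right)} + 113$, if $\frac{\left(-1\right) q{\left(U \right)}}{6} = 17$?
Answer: $11$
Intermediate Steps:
$q{\left(U \right)} = -102$ ($q{\left(U \right)} = \left(-6\right) 17 = -102$)
$q{\left(5 \left(0 - 1\right) \right)} + 113 = -102 + 113 = 11$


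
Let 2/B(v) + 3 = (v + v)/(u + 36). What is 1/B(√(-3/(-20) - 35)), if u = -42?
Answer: -3/2 - I*√3485/60 ≈ -1.5 - 0.9839*I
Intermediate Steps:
B(v) = 2/(-3 - v/3) (B(v) = 2/(-3 + (v + v)/(-42 + 36)) = 2/(-3 + (2*v)/(-6)) = 2/(-3 + (2*v)*(-⅙)) = 2/(-3 - v/3))
1/B(√(-3/(-20) - 35)) = 1/(-6/(9 + √(-3/(-20) - 35))) = 1/(-6/(9 + √(-3*(-1/20) - 35))) = 1/(-6/(9 + √(3/20 - 35))) = 1/(-6/(9 + √(-697/20))) = 1/(-6/(9 + I*√3485/10)) = -3/2 - I*√3485/60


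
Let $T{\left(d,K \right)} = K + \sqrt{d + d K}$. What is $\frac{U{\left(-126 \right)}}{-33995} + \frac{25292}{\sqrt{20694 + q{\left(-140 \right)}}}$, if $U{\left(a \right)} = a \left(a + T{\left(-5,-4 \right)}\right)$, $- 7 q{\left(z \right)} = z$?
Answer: $- \frac{252}{523} + \frac{126 \sqrt{15}}{33995} + \frac{12646 \sqrt{20714}}{10357} \approx 175.26$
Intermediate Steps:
$q{\left(z \right)} = - \frac{z}{7}$
$T{\left(d,K \right)} = K + \sqrt{d + K d}$
$U{\left(a \right)} = a \left(-4 + a + \sqrt{15}\right)$ ($U{\left(a \right)} = a \left(a - \left(4 - \sqrt{- 5 \left(1 - 4\right)}\right)\right) = a \left(a - \left(4 - \sqrt{\left(-5\right) \left(-3\right)}\right)\right) = a \left(a - \left(4 - \sqrt{15}\right)\right) = a \left(-4 + a + \sqrt{15}\right)$)
$\frac{U{\left(-126 \right)}}{-33995} + \frac{25292}{\sqrt{20694 + q{\left(-140 \right)}}} = \frac{\left(-126\right) \left(-4 - 126 + \sqrt{15}\right)}{-33995} + \frac{25292}{\sqrt{20694 - -20}} = - 126 \left(-130 + \sqrt{15}\right) \left(- \frac{1}{33995}\right) + \frac{25292}{\sqrt{20694 + 20}} = \left(16380 - 126 \sqrt{15}\right) \left(- \frac{1}{33995}\right) + \frac{25292}{\sqrt{20714}} = \left(- \frac{252}{523} + \frac{126 \sqrt{15}}{33995}\right) + 25292 \frac{\sqrt{20714}}{20714} = \left(- \frac{252}{523} + \frac{126 \sqrt{15}}{33995}\right) + \frac{12646 \sqrt{20714}}{10357} = - \frac{252}{523} + \frac{126 \sqrt{15}}{33995} + \frac{12646 \sqrt{20714}}{10357}$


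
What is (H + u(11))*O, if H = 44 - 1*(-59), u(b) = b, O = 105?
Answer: 11970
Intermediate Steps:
H = 103 (H = 44 + 59 = 103)
(H + u(11))*O = (103 + 11)*105 = 114*105 = 11970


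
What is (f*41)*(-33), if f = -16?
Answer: 21648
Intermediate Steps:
(f*41)*(-33) = -16*41*(-33) = -656*(-33) = 21648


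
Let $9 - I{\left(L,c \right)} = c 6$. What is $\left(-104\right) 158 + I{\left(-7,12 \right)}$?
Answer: $-16495$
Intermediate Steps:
$I{\left(L,c \right)} = 9 - 6 c$ ($I{\left(L,c \right)} = 9 - c 6 = 9 - 6 c$)
$\left(-104\right) 158 + I{\left(-7,12 \right)} = \left(-104\right) 158 + \left(9 - 72\right) = -16432 + \left(9 - 72\right) = -16432 - 63 = -16495$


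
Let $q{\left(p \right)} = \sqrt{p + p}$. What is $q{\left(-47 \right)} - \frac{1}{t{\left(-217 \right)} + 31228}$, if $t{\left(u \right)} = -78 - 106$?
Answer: $- \frac{1}{31044} + i \sqrt{94} \approx -3.2212 \cdot 10^{-5} + 9.6954 i$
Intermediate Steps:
$q{\left(p \right)} = \sqrt{2} \sqrt{p}$ ($q{\left(p \right)} = \sqrt{2 p} = \sqrt{2} \sqrt{p}$)
$t{\left(u \right)} = -184$
$q{\left(-47 \right)} - \frac{1}{t{\left(-217 \right)} + 31228} = \sqrt{2} \sqrt{-47} - \frac{1}{-184 + 31228} = \sqrt{2} i \sqrt{47} - \frac{1}{31044} = i \sqrt{94} - \frac{1}{31044} = - \frac{1}{31044} + i \sqrt{94}$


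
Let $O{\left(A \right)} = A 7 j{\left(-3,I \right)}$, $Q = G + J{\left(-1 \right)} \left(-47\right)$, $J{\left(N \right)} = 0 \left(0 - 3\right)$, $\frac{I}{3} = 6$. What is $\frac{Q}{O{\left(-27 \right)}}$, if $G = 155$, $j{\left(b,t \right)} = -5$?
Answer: $\frac{31}{189} \approx 0.16402$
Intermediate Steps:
$I = 18$ ($I = 3 \cdot 6 = 18$)
$J{\left(N \right)} = 0$ ($J{\left(N \right)} = 0 \left(-3\right) = 0$)
$Q = 155$ ($Q = 155 + 0 \left(-47\right) = 155 + 0 = 155$)
$O{\left(A \right)} = - 35 A$ ($O{\left(A \right)} = A 7 \left(-5\right) = 7 A \left(-5\right) = - 35 A$)
$\frac{Q}{O{\left(-27 \right)}} = \frac{155}{\left(-35\right) \left(-27\right)} = \frac{155}{945} = 155 \cdot \frac{1}{945} = \frac{31}{189}$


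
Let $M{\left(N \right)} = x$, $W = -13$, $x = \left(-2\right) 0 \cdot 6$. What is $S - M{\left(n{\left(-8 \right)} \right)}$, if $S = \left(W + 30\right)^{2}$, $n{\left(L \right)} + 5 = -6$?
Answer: $289$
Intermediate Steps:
$x = 0$ ($x = 0 \cdot 6 = 0$)
$n{\left(L \right)} = -11$ ($n{\left(L \right)} = -5 - 6 = -11$)
$M{\left(N \right)} = 0$
$S = 289$ ($S = \left(-13 + 30\right)^{2} = 17^{2} = 289$)
$S - M{\left(n{\left(-8 \right)} \right)} = 289 - 0 = 289 + 0 = 289$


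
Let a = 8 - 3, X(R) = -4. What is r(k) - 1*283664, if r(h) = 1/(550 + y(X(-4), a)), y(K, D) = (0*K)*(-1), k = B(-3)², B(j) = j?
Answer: -156015199/550 ≈ -2.8366e+5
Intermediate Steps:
a = 5
k = 9 (k = (-3)² = 9)
y(K, D) = 0 (y(K, D) = 0*(-1) = 0)
r(h) = 1/550 (r(h) = 1/(550 + 0) = 1/550)
r(k) - 1*283664 = 1/550 - 1*283664 = 1/550 - 283664 = -156015199/550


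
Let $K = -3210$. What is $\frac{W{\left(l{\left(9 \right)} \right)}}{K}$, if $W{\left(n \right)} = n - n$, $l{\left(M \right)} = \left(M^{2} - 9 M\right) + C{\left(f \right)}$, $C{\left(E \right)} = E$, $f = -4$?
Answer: $0$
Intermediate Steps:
$l{\left(M \right)} = -4 + M^{2} - 9 M$ ($l{\left(M \right)} = \left(M^{2} - 9 M\right) - 4 = -4 + M^{2} - 9 M$)
$W{\left(n \right)} = 0$
$\frac{W{\left(l{\left(9 \right)} \right)}}{K} = \frac{0}{-3210} = 0 \left(- \frac{1}{3210}\right) = 0$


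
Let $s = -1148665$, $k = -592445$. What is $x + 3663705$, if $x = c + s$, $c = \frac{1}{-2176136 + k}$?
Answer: $\frac{6963091958239}{2768581} \approx 2.515 \cdot 10^{6}$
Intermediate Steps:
$c = - \frac{1}{2768581}$ ($c = \frac{1}{-2176136 - 592445} = \frac{1}{-2768581} = - \frac{1}{2768581} \approx -3.612 \cdot 10^{-7}$)
$x = - \frac{3180172094366}{2768581}$ ($x = - \frac{1}{2768581} - 1148665 = - \frac{3180172094366}{2768581} \approx -1.1487 \cdot 10^{6}$)
$x + 3663705 = - \frac{3180172094366}{2768581} + 3663705 = \frac{6963091958239}{2768581}$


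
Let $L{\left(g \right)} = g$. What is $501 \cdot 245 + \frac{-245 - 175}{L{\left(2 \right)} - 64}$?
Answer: $\frac{3805305}{31} \approx 1.2275 \cdot 10^{5}$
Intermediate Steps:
$501 \cdot 245 + \frac{-245 - 175}{L{\left(2 \right)} - 64} = 501 \cdot 245 + \frac{-245 - 175}{2 - 64} = 122745 - \frac{420}{-62} = 122745 - - \frac{210}{31} = 122745 + \frac{210}{31} = \frac{3805305}{31}$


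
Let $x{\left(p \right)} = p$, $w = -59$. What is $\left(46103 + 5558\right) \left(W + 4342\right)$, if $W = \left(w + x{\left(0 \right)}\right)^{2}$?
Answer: $404144003$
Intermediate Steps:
$W = 3481$ ($W = \left(-59 + 0\right)^{2} = \left(-59\right)^{2} = 3481$)
$\left(46103 + 5558\right) \left(W + 4342\right) = \left(46103 + 5558\right) \left(3481 + 4342\right) = 51661 \cdot 7823 = 404144003$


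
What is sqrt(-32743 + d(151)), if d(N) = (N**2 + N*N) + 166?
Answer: 5*sqrt(521) ≈ 114.13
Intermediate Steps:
d(N) = 166 + 2*N**2 (d(N) = (N**2 + N**2) + 166 = 2*N**2 + 166 = 166 + 2*N**2)
sqrt(-32743 + d(151)) = sqrt(-32743 + (166 + 2*151**2)) = sqrt(-32743 + (166 + 2*22801)) = sqrt(-32743 + (166 + 45602)) = sqrt(-32743 + 45768) = sqrt(13025) = 5*sqrt(521)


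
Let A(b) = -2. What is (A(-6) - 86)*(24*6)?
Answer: -12672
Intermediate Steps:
(A(-6) - 86)*(24*6) = (-2 - 86)*(24*6) = -88*144 = -12672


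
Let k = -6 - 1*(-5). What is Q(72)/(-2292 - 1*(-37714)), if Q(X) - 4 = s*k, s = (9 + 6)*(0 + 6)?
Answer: -43/17711 ≈ -0.0024279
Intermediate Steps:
s = 90 (s = 15*6 = 90)
k = -1 (k = -6 + 5 = -1)
Q(X) = -86 (Q(X) = 4 + 90*(-1) = 4 - 90 = -86)
Q(72)/(-2292 - 1*(-37714)) = -86/(-2292 - 1*(-37714)) = -86/(-2292 + 37714) = -86/35422 = -86*1/35422 = -43/17711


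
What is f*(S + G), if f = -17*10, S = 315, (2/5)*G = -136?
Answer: 4250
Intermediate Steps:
G = -340 (G = (5/2)*(-136) = -340)
f = -170
f*(S + G) = -170*(315 - 340) = -170*(-25) = 4250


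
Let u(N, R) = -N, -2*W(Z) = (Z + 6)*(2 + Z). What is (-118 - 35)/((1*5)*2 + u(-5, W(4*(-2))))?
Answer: -51/5 ≈ -10.200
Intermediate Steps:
W(Z) = -(2 + Z)*(6 + Z)/2 (W(Z) = -(Z + 6)*(2 + Z)/2 = -(6 + Z)*(2 + Z)/2 = -(2 + Z)*(6 + Z)/2)
u(N, R) = -N
(-118 - 35)/((1*5)*2 + u(-5, W(4*(-2)))) = (-118 - 35)/((1*5)*2 - 1*(-5)) = -153/(5*2 + 5) = -153/(10 + 5) = -153/15 = -153*1/15 = -51/5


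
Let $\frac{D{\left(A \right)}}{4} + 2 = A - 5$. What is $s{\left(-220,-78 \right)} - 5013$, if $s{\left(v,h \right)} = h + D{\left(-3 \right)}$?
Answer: $-5131$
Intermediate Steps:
$D{\left(A \right)} = -28 + 4 A$ ($D{\left(A \right)} = -8 + 4 \left(A - 5\right) = -8 + 4 \left(-5 + A\right) = -8 + \left(-20 + 4 A\right) = -28 + 4 A$)
$s{\left(v,h \right)} = -40 + h$ ($s{\left(v,h \right)} = h + \left(-28 + 4 \left(-3\right)\right) = h - 40 = -40 + h$)
$s{\left(-220,-78 \right)} - 5013 = \left(-40 - 78\right) - 5013 = -118 - 5013 = -5131$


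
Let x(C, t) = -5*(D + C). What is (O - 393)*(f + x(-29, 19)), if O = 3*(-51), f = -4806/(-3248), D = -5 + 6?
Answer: -8960757/116 ≈ -77248.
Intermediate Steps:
D = 1
f = 2403/1624 (f = -4806*(-1/3248) = 2403/1624 ≈ 1.4797)
x(C, t) = -5 - 5*C (x(C, t) = -5*(1 + C) = -5 - 5*C)
O = -153
(O - 393)*(f + x(-29, 19)) = (-153 - 393)*(2403/1624 + (-5 - 5*(-29))) = -546*(2403/1624 + (-5 + 145)) = -546*(2403/1624 + 140) = -546*229763/1624 = -8960757/116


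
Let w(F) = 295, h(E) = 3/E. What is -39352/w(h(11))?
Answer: -39352/295 ≈ -133.40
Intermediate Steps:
-39352/w(h(11)) = -39352/295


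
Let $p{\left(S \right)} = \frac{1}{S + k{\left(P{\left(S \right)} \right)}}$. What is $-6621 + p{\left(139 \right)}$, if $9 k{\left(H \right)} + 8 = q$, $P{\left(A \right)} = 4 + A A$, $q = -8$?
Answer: $- \frac{8176926}{1235} \approx -6621.0$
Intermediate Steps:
$P{\left(A \right)} = 4 + A^{2}$
$k{\left(H \right)} = - \frac{16}{9}$ ($k{\left(H \right)} = - \frac{8}{9} + \frac{1}{9} \left(-8\right) = - \frac{8}{9} - \frac{8}{9} = - \frac{16}{9}$)
$p{\left(S \right)} = \frac{1}{- \frac{16}{9} + S}$ ($p{\left(S \right)} = \frac{1}{S - \frac{16}{9}} = \frac{1}{- \frac{16}{9} + S}$)
$-6621 + p{\left(139 \right)} = -6621 + \frac{9}{-16 + 9 \cdot 139} = -6621 + \frac{9}{-16 + 1251} = -6621 + \frac{9}{1235} = - \frac{8176926}{1235}$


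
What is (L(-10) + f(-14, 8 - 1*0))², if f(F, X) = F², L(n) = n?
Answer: 34596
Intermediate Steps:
(L(-10) + f(-14, 8 - 1*0))² = (-10 + (-14)²)² = (-10 + 196)² = 186² = 34596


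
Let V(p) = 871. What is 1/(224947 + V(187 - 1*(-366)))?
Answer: 1/225818 ≈ 4.4283e-6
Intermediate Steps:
1/(224947 + V(187 - 1*(-366))) = 1/(224947 + 871) = 1/225818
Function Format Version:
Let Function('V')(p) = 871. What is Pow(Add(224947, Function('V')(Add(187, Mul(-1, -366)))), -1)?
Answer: Rational(1, 225818) ≈ 4.4283e-6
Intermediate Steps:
Pow(Add(224947, Function('V')(Add(187, Mul(-1, -366)))), -1) = Pow(Add(224947, 871), -1) = Pow(225818, -1) = Rational(1, 225818)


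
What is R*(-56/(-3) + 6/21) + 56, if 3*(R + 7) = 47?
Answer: 13876/63 ≈ 220.25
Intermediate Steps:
R = 26/3 (R = -7 + (⅓)*47 = -7 + 47/3 = 26/3 ≈ 8.6667)
R*(-56/(-3) + 6/21) + 56 = 26*(-56/(-3) + 6/21)/3 + 56 = 26*(-56*(-⅓) + 6*(1/21))/3 + 56 = 26*(56/3 + 2/7)/3 + 56 = (26/3)*(398/21) + 56 = 10348/63 + 56 = 13876/63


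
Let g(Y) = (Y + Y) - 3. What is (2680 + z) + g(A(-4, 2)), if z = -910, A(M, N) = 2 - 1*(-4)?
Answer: 1779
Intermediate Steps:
A(M, N) = 6 (A(M, N) = 2 + 4 = 6)
g(Y) = -3 + 2*Y (g(Y) = 2*Y - 3 = -3 + 2*Y)
(2680 + z) + g(A(-4, 2)) = (2680 - 910) + (-3 + 2*6) = 1770 + (-3 + 12) = 1770 + 9 = 1779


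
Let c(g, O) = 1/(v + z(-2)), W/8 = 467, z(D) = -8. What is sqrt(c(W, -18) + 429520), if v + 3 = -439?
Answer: sqrt(386567998)/30 ≈ 655.38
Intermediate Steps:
v = -442 (v = -3 - 439 = -442)
W = 3736 (W = 8*467 = 3736)
c(g, O) = -1/450 (c(g, O) = 1/(-442 - 8) = 1/(-450) = -1/450)
sqrt(c(W, -18) + 429520) = sqrt(-1/450 + 429520) = sqrt(193283999/450) = sqrt(386567998)/30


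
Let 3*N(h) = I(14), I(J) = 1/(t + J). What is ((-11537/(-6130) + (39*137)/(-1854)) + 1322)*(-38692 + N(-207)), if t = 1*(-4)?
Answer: -726112475562793/14206275 ≈ -5.1112e+7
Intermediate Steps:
t = -4
I(J) = 1/(-4 + J)
N(h) = 1/30 (N(h) = 1/(3*(-4 + 14)) = (1/3)/10 = (1/3)*(1/10) = 1/30)
((-11537/(-6130) + (39*137)/(-1854)) + 1322)*(-38692 + N(-207)) = ((-11537/(-6130) + (39*137)/(-1854)) + 1322)*(-38692 + 1/30) = ((-11537*(-1/6130) + 5343*(-1/1854)) + 1322)*(-1160759/30) = ((11537/6130 - 1781/618) + 1322)*(-1160759/30) = (-946916/947085 + 1322)*(-1160759/30) = (1251099454/947085)*(-1160759/30) = -726112475562793/14206275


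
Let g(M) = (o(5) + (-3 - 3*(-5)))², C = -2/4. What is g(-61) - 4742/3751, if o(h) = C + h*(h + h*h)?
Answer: 391319111/15004 ≈ 26081.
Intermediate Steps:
C = -½ (C = -2*¼ = -½ ≈ -0.50000)
o(h) = -½ + h*(h + h²) (o(h) = -½ + h*(h + h*h) = -½ + h*(h + h²))
g(M) = 104329/4 (g(M) = ((-½ + 5² + 5³) + (-3 - 3*(-5)))² = ((-½ + 25 + 125) + (-3 + 15))² = (299/2 + 12)² = (323/2)² = 104329/4)
g(-61) - 4742/3751 = 104329/4 - 4742/3751 = 391319111/15004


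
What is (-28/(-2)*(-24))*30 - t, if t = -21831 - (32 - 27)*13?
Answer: 11816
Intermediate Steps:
t = -21896 (t = -21831 - 5*13 = -21831 - 1*65 = -21831 - 65 = -21896)
(-28/(-2)*(-24))*30 - t = (-28/(-2)*(-24))*30 - 1*(-21896) = (-28*(-1/2)*(-24))*30 + 21896 = (14*(-24))*30 + 21896 = -336*30 + 21896 = -10080 + 21896 = 11816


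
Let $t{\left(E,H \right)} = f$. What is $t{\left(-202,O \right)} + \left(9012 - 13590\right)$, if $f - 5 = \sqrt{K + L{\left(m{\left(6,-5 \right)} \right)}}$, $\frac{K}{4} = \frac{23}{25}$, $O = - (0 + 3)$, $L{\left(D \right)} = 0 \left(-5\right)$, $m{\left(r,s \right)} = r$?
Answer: $-4573 + \frac{2 \sqrt{23}}{5} \approx -4571.1$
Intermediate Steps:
$L{\left(D \right)} = 0$
$O = -3$ ($O = \left(-1\right) 3 = -3$)
$K = \frac{92}{25}$ ($K = 4 \cdot \frac{23}{25} = \frac{92}{25} \approx 3.68$)
$f = 5 + \frac{2 \sqrt{23}}{5}$ ($f = 5 + \sqrt{\frac{92}{25} + 0} = 5 + \sqrt{\frac{92}{25}} = 5 + \frac{2 \sqrt{23}}{5} \approx 6.9183$)
$t{\left(E,H \right)} = 5 + \frac{2 \sqrt{23}}{5}$
$t{\left(-202,O \right)} + \left(9012 - 13590\right) = \left(5 + \frac{2 \sqrt{23}}{5}\right) + \left(9012 - 13590\right) = \left(5 + \frac{2 \sqrt{23}}{5}\right) - 4578 = -4573 + \frac{2 \sqrt{23}}{5}$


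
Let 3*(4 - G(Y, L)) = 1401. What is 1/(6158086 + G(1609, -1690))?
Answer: 1/6157623 ≈ 1.6240e-7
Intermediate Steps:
G(Y, L) = -463 (G(Y, L) = 4 - 1/3*1401 = 4 - 467 = -463)
1/(6158086 + G(1609, -1690)) = 1/(6158086 - 463) = 1/6157623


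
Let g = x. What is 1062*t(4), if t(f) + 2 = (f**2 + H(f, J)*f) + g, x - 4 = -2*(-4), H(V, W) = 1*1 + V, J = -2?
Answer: 48852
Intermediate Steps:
H(V, W) = 1 + V
x = 12 (x = 4 - 2*(-4) = 4 + 8 = 12)
g = 12
t(f) = 10 + f**2 + f*(1 + f) (t(f) = -2 + ((f**2 + (1 + f)*f) + 12) = -2 + ((f**2 + f*(1 + f)) + 12) = -2 + (12 + f**2 + f*(1 + f)) = 10 + f**2 + f*(1 + f))
1062*t(4) = 1062*(10 + 4 + 2*4**2) = 1062*(10 + 4 + 2*16) = 1062*(10 + 4 + 32) = 1062*46 = 48852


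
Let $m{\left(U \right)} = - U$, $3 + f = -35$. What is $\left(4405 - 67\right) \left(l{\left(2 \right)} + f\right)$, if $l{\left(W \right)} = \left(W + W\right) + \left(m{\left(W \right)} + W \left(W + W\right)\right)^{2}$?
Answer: $8676$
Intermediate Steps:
$f = -38$ ($f = -3 - 35 = -38$)
$l{\left(W \right)} = \left(- W + 2 W^{2}\right)^{2} + 2 W$ ($l{\left(W \right)} = \left(W + W\right) + \left(- W + W \left(W + W\right)\right)^{2} = 2 W + \left(- W + W 2 W\right)^{2} = 2 W + \left(- W + 2 W^{2}\right)^{2} = \left(- W + 2 W^{2}\right)^{2} + 2 W$)
$\left(4405 - 67\right) \left(l{\left(2 \right)} + f\right) = \left(4405 - 67\right) \left(2 \left(2 + 2 \left(-1 + 2 \cdot 2\right)^{2}\right) - 38\right) = 4338 \left(2 \left(2 + 2 \left(-1 + 4\right)^{2}\right) - 38\right) = 4338 \left(2 \left(2 + 2 \cdot 3^{2}\right) - 38\right) = 4338 \left(2 \left(2 + 2 \cdot 9\right) - 38\right) = 4338 \left(2 \left(2 + 18\right) - 38\right) = 4338 \left(2 \cdot 20 - 38\right) = 4338 \left(40 - 38\right) = 4338 \cdot 2 = 8676$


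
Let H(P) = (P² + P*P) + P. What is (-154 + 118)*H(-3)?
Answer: -540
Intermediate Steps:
H(P) = P + 2*P² (H(P) = (P² + P²) + P = 2*P² + P = P + 2*P²)
(-154 + 118)*H(-3) = (-154 + 118)*(-3*(1 + 2*(-3))) = -(-108)*(1 - 6) = -(-108)*(-5) = -36*15 = -540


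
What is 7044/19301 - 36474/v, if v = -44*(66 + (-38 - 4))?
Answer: 118570523/3396976 ≈ 34.905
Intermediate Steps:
v = -1056 (v = -44*(66 - 42) = -44*24 = -1056)
7044/19301 - 36474/v = 7044/19301 - 36474/(-1056) = 7044*(1/19301) - 36474*(-1/1056) = 7044/19301 + 6079/176 = 118570523/3396976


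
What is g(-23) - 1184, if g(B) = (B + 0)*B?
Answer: -655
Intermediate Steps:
g(B) = B**2 (g(B) = B*B = B**2)
g(-23) - 1184 = (-23)**2 - 1184 = 529 - 1184 = -655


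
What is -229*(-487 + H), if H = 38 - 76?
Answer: 120225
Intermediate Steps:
H = -38
-229*(-487 + H) = -229*(-487 - 38) = -229*(-525) = 120225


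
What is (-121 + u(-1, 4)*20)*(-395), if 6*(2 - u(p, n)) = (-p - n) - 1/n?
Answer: 166295/6 ≈ 27716.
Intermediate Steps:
u(p, n) = 2 + n/6 + p/6 + 1/(6*n) (u(p, n) = 2 - ((-p - n) - 1/n)/6 = 2 - ((-n - p) - 1/n)/6 = 2 - (-n - p - 1/n)/6 = 2 + (n/6 + p/6 + 1/(6*n)) = 2 + n/6 + p/6 + 1/(6*n))
(-121 + u(-1, 4)*20)*(-395) = (-121 + ((⅙)*(1 + 4*(12 + 4 - 1))/4)*20)*(-395) = (-121 + ((⅙)*(¼)*(1 + 4*15))*20)*(-395) = (-121 + ((⅙)*(¼)*(1 + 60))*20)*(-395) = (-121 + ((⅙)*(¼)*61)*20)*(-395) = (-121 + (61/24)*20)*(-395) = (-121 + 305/6)*(-395) = -421/6*(-395) = 166295/6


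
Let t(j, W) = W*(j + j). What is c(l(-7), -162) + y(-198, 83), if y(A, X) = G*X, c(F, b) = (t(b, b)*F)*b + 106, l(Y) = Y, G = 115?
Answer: 59531043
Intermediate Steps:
t(j, W) = 2*W*j (t(j, W) = W*(2*j) = 2*W*j)
c(F, b) = 106 + 2*F*b**3 (c(F, b) = ((2*b*b)*F)*b + 106 = ((2*b**2)*F)*b + 106 = (2*F*b**2)*b + 106 = 2*F*b**3 + 106 = 106 + 2*F*b**3)
y(A, X) = 115*X
c(l(-7), -162) + y(-198, 83) = (106 + 2*(-7)*(-162)**3) + 115*83 = (106 + 2*(-7)*(-4251528)) + 9545 = (106 + 59521392) + 9545 = 59521498 + 9545 = 59531043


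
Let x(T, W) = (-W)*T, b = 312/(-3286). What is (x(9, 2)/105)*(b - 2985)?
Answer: 29427066/57505 ≈ 511.73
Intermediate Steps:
b = -156/1643 (b = 312*(-1/3286) = -156/1643 ≈ -0.094948)
x(T, W) = -T*W
(x(9, 2)/105)*(b - 2985) = (-1*9*2/105)*(-156/1643 - 2985) = -18*1/105*(-4904511/1643) = -6/35*(-4904511/1643) = 29427066/57505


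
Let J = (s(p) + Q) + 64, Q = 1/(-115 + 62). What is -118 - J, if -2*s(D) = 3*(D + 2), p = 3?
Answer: -18495/106 ≈ -174.48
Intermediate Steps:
s(D) = -3 - 3*D/2 (s(D) = -3*(D + 2)/2 = -3*(2 + D)/2 = -(6 + 3*D)/2 = -3 - 3*D/2)
Q = -1/53 (Q = 1/(-53) = -1/53 ≈ -0.018868)
J = 5987/106 (J = ((-3 - 3/2*3) - 1/53) + 64 = ((-3 - 9/2) - 1/53) + 64 = (-15/2 - 1/53) + 64 = -797/106 + 64 = 5987/106 ≈ 56.481)
-118 - J = -118 - 1*5987/106 = -118 - 5987/106 = -18495/106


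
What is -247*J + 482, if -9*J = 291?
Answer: 25405/3 ≈ 8468.3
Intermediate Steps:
J = -97/3 (J = -⅑*291 = -97/3 ≈ -32.333)
-247*J + 482 = -247*(-97/3) + 482 = 23959/3 + 482 = 25405/3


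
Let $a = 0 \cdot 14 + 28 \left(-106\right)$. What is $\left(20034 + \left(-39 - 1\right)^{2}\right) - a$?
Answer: $24602$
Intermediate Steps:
$a = -2968$ ($a = 0 - 2968 = -2968$)
$\left(20034 + \left(-39 - 1\right)^{2}\right) - a = \left(20034 + \left(-39 - 1\right)^{2}\right) - -2968 = \left(20034 + \left(-40\right)^{2}\right) + 2968 = \left(20034 + 1600\right) + 2968 = 21634 + 2968 = 24602$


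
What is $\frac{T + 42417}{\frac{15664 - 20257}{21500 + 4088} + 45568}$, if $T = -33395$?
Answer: $\frac{230854936}{1165989391} \approx 0.19799$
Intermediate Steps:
$\frac{T + 42417}{\frac{15664 - 20257}{21500 + 4088} + 45568} = \frac{-33395 + 42417}{\frac{15664 - 20257}{21500 + 4088} + 45568} = \frac{9022}{- \frac{4593}{25588} + 45568} = \frac{9022}{\frac{1165989391}{25588}} = 9022 \cdot \frac{25588}{1165989391} = \frac{230854936}{1165989391}$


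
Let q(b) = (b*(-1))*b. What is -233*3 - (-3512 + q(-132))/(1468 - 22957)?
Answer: -15041747/21489 ≈ -699.97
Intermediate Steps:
q(b) = -b² (q(b) = (-b)*b = -b²)
-233*3 - (-3512 + q(-132))/(1468 - 22957) = -233*3 - (-3512 - 1*(-132)²)/(1468 - 22957) = -699 - (-3512 - 1*17424)/(-21489) = -699 - (-3512 - 17424)*(-1)/21489 = -699 - (-20936)*(-1)/21489 = -699 - 1*20936/21489 = -699 - 20936/21489 = -15041747/21489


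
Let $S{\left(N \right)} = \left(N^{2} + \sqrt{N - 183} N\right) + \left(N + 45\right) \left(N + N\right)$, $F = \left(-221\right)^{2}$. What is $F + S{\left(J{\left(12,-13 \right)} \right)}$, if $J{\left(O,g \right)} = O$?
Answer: $50353 + 36 i \sqrt{19} \approx 50353.0 + 156.92 i$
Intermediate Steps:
$F = 48841$
$S{\left(N \right)} = N^{2} + N \sqrt{-183 + N} + 2 N \left(45 + N\right)$ ($S{\left(N \right)} = \left(N^{2} + \sqrt{-183 + N} N\right) + \left(45 + N\right) 2 N = \left(N^{2} + N \sqrt{-183 + N}\right) + 2 N \left(45 + N\right) = N^{2} + N \sqrt{-183 + N} + 2 N \left(45 + N\right)$)
$F + S{\left(J{\left(12,-13 \right)} \right)} = 48841 + 12 \left(90 + \sqrt{-183 + 12} + 3 \cdot 12\right) = 48841 + 12 \left(90 + \sqrt{-171} + 36\right) = 48841 + 12 \left(90 + 3 i \sqrt{19} + 36\right) = 48841 + 12 \left(126 + 3 i \sqrt{19}\right) = 48841 + \left(1512 + 36 i \sqrt{19}\right) = 50353 + 36 i \sqrt{19}$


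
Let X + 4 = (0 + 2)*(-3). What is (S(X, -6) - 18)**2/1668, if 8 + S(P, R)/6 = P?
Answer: 1323/139 ≈ 9.5180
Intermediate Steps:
X = -10 (X = -4 + (0 + 2)*(-3) = -4 + 2*(-3) = -4 - 6 = -10)
S(P, R) = -48 + 6*P
(S(X, -6) - 18)**2/1668 = ((-48 + 6*(-10)) - 18)**2/1668 = ((-48 - 60) - 18)**2*(1/1668) = (-108 - 18)**2*(1/1668) = (-126)**2*(1/1668) = 15876*(1/1668) = 1323/139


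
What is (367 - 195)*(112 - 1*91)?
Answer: 3612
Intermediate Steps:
(367 - 195)*(112 - 1*91) = 172*(112 - 91) = 172*21 = 3612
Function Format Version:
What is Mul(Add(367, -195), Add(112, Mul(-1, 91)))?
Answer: 3612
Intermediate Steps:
Mul(Add(367, -195), Add(112, Mul(-1, 91))) = Mul(172, Add(112, -91)) = Mul(172, 21) = 3612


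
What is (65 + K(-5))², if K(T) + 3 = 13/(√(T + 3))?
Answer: 7519/2 - 806*I*√2 ≈ 3759.5 - 1139.9*I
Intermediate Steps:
K(T) = -3 + 13/√(3 + T) (K(T) = -3 + 13/(√(T + 3)) = -3 + 13/(√(3 + T)) = -3 + 13/√(3 + T))
(65 + K(-5))² = (65 + (-3 + 13/√(3 - 5)))² = (65 + (-3 + 13/√(-2)))² = (65 + (-3 + 13*(-I*√2/2)))² = (65 + (-3 - 13*I*√2/2))² = (62 - 13*I*√2/2)²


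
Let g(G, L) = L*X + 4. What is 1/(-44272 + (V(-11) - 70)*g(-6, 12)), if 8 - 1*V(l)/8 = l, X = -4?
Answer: -1/47880 ≈ -2.0886e-5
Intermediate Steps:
V(l) = 64 - 8*l
g(G, L) = 4 - 4*L (g(G, L) = L*(-4) + 4 = -4*L + 4 = 4 - 4*L)
1/(-44272 + (V(-11) - 70)*g(-6, 12)) = 1/(-44272 + ((64 - 8*(-11)) - 70)*(4 - 4*12)) = 1/(-44272 + ((64 + 88) - 70)*(4 - 48)) = 1/(-44272 + (152 - 70)*(-44)) = 1/(-44272 + 82*(-44)) = 1/(-44272 - 3608) = 1/(-47880) = -1/47880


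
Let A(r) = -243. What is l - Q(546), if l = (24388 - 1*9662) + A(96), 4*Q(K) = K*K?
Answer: -60046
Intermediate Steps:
Q(K) = K²/4 (Q(K) = (K*K)/4 = K²/4)
l = 14483 (l = (24388 - 1*9662) - 243 = (24388 - 9662) - 243 = 14726 - 243 = 14483)
l - Q(546) = 14483 - 546²/4 = 14483 - 298116/4 = 14483 - 1*74529 = 14483 - 74529 = -60046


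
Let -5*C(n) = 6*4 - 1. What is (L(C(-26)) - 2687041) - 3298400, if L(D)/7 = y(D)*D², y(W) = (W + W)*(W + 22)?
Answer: -3755720031/625 ≈ -6.0092e+6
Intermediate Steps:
C(n) = -23/5 (C(n) = -(6*4 - 1)/5 = -(24 - 1)/5 = -⅕*23 = -23/5)
y(W) = 2*W*(22 + W) (y(W) = (2*W)*(22 + W) = 2*W*(22 + W))
L(D) = 14*D³*(22 + D) (L(D) = 7*((2*D*(22 + D))*D²) = 7*(2*D³*(22 + D)) = 14*D³*(22 + D))
(L(C(-26)) - 2687041) - 3298400 = (14*(-23/5)³*(22 - 23/5) - 2687041) - 3298400 = (14*(-12167/125)*(87/5) - 2687041) - 3298400 = (-14819406/625 - 2687041) - 3298400 = -1694220031/625 - 3298400 = -3755720031/625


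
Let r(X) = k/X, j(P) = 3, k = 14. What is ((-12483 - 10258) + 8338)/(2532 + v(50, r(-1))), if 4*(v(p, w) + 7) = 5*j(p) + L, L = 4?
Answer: -19204/3373 ≈ -5.6935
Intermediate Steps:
r(X) = 14/X
v(p, w) = -9/4 (v(p, w) = -7 + (5*3 + 4)/4 = -7 + (15 + 4)/4 = -7 + (1/4)*19 = -7 + 19/4 = -9/4)
((-12483 - 10258) + 8338)/(2532 + v(50, r(-1))) = ((-12483 - 10258) + 8338)/(2532 - 9/4) = (-22741 + 8338)/(10119/4) = -14403*4/10119 = -19204/3373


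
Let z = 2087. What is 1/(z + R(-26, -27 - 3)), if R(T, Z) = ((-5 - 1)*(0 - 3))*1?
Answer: 1/2105 ≈ 0.00047506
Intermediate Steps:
R(T, Z) = 18 (R(T, Z) = -6*(-3)*1 = 18*1 = 18)
1/(z + R(-26, -27 - 3)) = 1/(2087 + 18) = 1/2105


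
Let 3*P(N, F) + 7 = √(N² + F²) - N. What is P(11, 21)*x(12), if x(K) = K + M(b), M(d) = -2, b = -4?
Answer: -60 + 10*√562/3 ≈ 19.022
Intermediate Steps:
P(N, F) = -7/3 - N/3 + √(F² + N²)/3 (P(N, F) = -7/3 + (√(N² + F²) - N)/3 = -7/3 + (√(F² + N²) - N)/3 = -7/3 + (-N/3 + √(F² + N²)/3) = -7/3 - N/3 + √(F² + N²)/3)
x(K) = -2 + K (x(K) = K - 2 = -2 + K)
P(11, 21)*x(12) = (-7/3 - ⅓*11 + √(21² + 11²)/3)*(-2 + 12) = (-7/3 - 11/3 + √(441 + 121)/3)*10 = (-7/3 - 11/3 + √562/3)*10 = (-6 + √562/3)*10 = -60 + 10*√562/3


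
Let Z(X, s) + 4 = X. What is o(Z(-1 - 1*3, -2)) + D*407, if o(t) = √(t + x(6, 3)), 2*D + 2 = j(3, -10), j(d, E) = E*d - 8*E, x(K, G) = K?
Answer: 9768 + I*√2 ≈ 9768.0 + 1.4142*I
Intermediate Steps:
Z(X, s) = -4 + X
j(d, E) = -8*E + E*d
D = 24 (D = -1 + (-10*(-8 + 3))/2 = -1 + (-10*(-5))/2 = -1 + (½)*50 = -1 + 25 = 24)
o(t) = √(6 + t) (o(t) = √(t + 6) = √(6 + t))
o(Z(-1 - 1*3, -2)) + D*407 = √(6 + (-4 + (-1 - 1*3))) + 24*407 = √(6 + (-4 + (-1 - 3))) + 9768 = √(6 + (-4 - 4)) + 9768 = √(6 - 8) + 9768 = √(-2) + 9768 = I*√2 + 9768 = 9768 + I*√2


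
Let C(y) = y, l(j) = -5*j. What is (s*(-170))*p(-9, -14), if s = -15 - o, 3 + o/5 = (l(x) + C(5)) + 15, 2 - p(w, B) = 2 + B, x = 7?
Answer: -178500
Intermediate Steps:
p(w, B) = -B (p(w, B) = 2 - (2 + B) = 2 + (-2 - B) = -B)
o = -90 (o = -15 + 5*((-5*7 + 5) + 15) = -15 + 5*((-35 + 5) + 15) = -15 + 5*(-30 + 15) = -15 + 5*(-15) = -15 - 75 = -90)
s = 75 (s = -15 - 1*(-90) = -15 + 90 = 75)
(s*(-170))*p(-9, -14) = (75*(-170))*(-1*(-14)) = -12750*14 = -178500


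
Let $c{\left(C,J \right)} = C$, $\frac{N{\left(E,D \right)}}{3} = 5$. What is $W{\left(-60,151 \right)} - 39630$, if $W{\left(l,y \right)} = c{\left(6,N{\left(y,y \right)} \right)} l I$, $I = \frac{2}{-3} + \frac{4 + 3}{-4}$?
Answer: $-38760$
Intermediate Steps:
$N{\left(E,D \right)} = 15$ ($N{\left(E,D \right)} = 3 \cdot 5 = 15$)
$I = - \frac{29}{12}$ ($I = 2 \left(- \frac{1}{3}\right) + 7 \left(- \frac{1}{4}\right) = - \frac{2}{3} - \frac{7}{4} = - \frac{29}{12} \approx -2.4167$)
$W{\left(l,y \right)} = - \frac{29 l}{2}$ ($W{\left(l,y \right)} = 6 l \left(- \frac{29}{12}\right) = - \frac{29 l}{2}$)
$W{\left(-60,151 \right)} - 39630 = \left(- \frac{29}{2}\right) \left(-60\right) - 39630 = 870 - 39630 = -38760$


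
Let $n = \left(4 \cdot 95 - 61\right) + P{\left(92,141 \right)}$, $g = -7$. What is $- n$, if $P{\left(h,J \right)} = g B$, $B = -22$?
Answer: $-473$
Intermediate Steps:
$P{\left(h,J \right)} = 154$ ($P{\left(h,J \right)} = \left(-7\right) \left(-22\right) = 154$)
$n = 473$ ($n = \left(4 \cdot 95 - 61\right) + 154 = \left(380 - 61\right) + 154 = 319 + 154 = 473$)
$- n = \left(-1\right) 473 = -473$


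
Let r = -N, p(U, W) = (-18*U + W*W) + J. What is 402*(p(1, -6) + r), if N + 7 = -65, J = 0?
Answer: 36180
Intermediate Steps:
N = -72 (N = -7 - 65 = -72)
p(U, W) = W² - 18*U (p(U, W) = (-18*U + W*W) + 0 = (-18*U + W²) + 0 = (W² - 18*U) + 0 = W² - 18*U)
r = 72 (r = -1*(-72) = 72)
402*(p(1, -6) + r) = 402*(((-6)² - 18*1) + 72) = 402*((36 - 18) + 72) = 402*(18 + 72) = 402*90 = 36180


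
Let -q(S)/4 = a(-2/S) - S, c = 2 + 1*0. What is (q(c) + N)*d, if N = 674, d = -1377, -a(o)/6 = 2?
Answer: -1005210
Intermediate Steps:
c = 2 (c = 2 + 0 = 2)
a(o) = -12 (a(o) = -6*2 = -12)
q(S) = 48 + 4*S (q(S) = -4*(-12 - S) = 48 + 4*S)
(q(c) + N)*d = ((48 + 4*2) + 674)*(-1377) = ((48 + 8) + 674)*(-1377) = (56 + 674)*(-1377) = 730*(-1377) = -1005210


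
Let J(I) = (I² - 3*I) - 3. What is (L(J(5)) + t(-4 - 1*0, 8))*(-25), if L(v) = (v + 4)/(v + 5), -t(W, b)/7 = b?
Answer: 16525/12 ≈ 1377.1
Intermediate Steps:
J(I) = -3 + I² - 3*I
t(W, b) = -7*b
L(v) = (4 + v)/(5 + v)
(L(J(5)) + t(-4 - 1*0, 8))*(-25) = ((4 + (-3 + 5² - 3*5))/(5 + (-3 + 5² - 3*5)) - 7*8)*(-25) = ((4 + (-3 + 25 - 15))/(5 + (-3 + 25 - 15)) - 56)*(-25) = ((4 + 7)/(5 + 7) - 56)*(-25) = (11/12 - 56)*(-25) = -661/12*(-25) = 16525/12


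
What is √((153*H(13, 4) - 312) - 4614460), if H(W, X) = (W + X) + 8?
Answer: 11*I*√38107 ≈ 2147.3*I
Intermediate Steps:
H(W, X) = 8 + W + X
√((153*H(13, 4) - 312) - 4614460) = √((153*(8 + 13 + 4) - 312) - 4614460) = √((153*25 - 312) - 4614460) = √((3825 - 312) - 4614460) = √(3513 - 4614460) = √(-4610947) = 11*I*√38107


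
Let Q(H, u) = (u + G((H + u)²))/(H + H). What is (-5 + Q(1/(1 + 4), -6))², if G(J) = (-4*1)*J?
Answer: 3175524/25 ≈ 1.2702e+5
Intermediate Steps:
G(J) = -4*J
Q(H, u) = (u - 4*(H + u)²)/(2*H) (Q(H, u) = (u - 4*(H + u)²)/(H + H) = (u - 4*(H + u)²)/((2*H)) = (u - 4*(H + u)²)*(1/(2*H)) = (u - 4*(H + u)²)/(2*H))
(-5 + Q(1/(1 + 4), -6))² = (-5 + (-6 - 4*(1/(1 + 4) - 6)²)/(2*(1/(1 + 4))))² = (-5 + (-6 - 4*(1/5 - 6)²)/(2*(1/5)))² = (-5 + (-6 - 4*(⅕ - 6)²)/(2*(⅕)))² = (-5 + (½)*5*(-6 - 4*(-29/5)²))² = (-5 + (½)*5*(-6 - 4*841/25))² = (-5 + (½)*5*(-6 - 3364/25))² = (-5 + (½)*5*(-3514/25))² = (-5 - 1757/5)² = (-1782/5)² = 3175524/25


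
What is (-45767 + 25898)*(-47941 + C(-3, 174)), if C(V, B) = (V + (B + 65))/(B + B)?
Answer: 27623261384/29 ≈ 9.5253e+8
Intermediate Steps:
C(V, B) = (65 + B + V)/(2*B) (C(V, B) = (V + (65 + B))/((2*B)) = (65 + B + V)*(1/(2*B)) = (65 + B + V)/(2*B))
(-45767 + 25898)*(-47941 + C(-3, 174)) = (-45767 + 25898)*(-47941 + (1/2)*(65 + 174 - 3)/174) = -19869*(-47941 + (1/2)*(1/174)*236) = -19869*(-47941 + 59/87) = -19869*(-4170808/87) = 27623261384/29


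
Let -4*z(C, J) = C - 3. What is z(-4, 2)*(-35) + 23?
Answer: -153/4 ≈ -38.250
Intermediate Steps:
z(C, J) = ¾ - C/4 (z(C, J) = -(C - 3)/4 = -(-3 + C)/4 = ¾ - C/4)
z(-4, 2)*(-35) + 23 = (¾ - ¼*(-4))*(-35) + 23 = (¾ + 1)*(-35) + 23 = (7/4)*(-35) + 23 = -245/4 + 23 = -153/4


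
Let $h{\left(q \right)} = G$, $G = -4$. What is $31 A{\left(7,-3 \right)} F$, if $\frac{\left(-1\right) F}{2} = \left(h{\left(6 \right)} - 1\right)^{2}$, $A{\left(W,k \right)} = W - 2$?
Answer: $-7750$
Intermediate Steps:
$h{\left(q \right)} = -4$
$A{\left(W,k \right)} = -2 + W$
$F = -50$ ($F = - 2 \left(-4 - 1\right)^{2} = - 2 \left(-5\right)^{2} = \left(-2\right) 25 = -50$)
$31 A{\left(7,-3 \right)} F = 31 \left(-2 + 7\right) \left(-50\right) = 31 \cdot 5 \left(-50\right) = 155 \left(-50\right) = -7750$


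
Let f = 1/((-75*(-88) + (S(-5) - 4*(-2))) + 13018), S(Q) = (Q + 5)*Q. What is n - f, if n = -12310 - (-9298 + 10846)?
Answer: -271977109/19626 ≈ -13858.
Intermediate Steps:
S(Q) = Q*(5 + Q) (S(Q) = (5 + Q)*Q = Q*(5 + Q))
f = 1/19626 (f = 1/((-75*(-88) + (-5*(5 - 5) - 4*(-2))) + 13018) = 1/((6600 + (-5*0 + 8)) + 13018) = 1/((6600 + (0 + 8)) + 13018) = 1/((6600 + 8) + 13018) = 1/(6608 + 13018) = 1/19626 ≈ 5.0953e-5)
n = -13858 (n = -12310 - 1*1548 = -12310 - 1548 = -13858)
n - f = -13858 - 1*1/19626 = -13858 - 1/19626 = -271977109/19626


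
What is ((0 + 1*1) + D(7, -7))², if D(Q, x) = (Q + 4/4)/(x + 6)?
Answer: 49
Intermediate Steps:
D(Q, x) = (1 + Q)/(6 + x) (D(Q, x) = (Q + 4*(¼))/(6 + x) = (Q + 1)/(6 + x) = (1 + Q)/(6 + x))
((0 + 1*1) + D(7, -7))² = ((0 + 1*1) + (1 + 7)/(6 - 7))² = ((0 + 1) + 8/(-1))² = (1 - 1*8)² = (1 - 8)² = (-7)² = 49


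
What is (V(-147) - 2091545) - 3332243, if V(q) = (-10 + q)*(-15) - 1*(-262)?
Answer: -5421171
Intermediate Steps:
V(q) = 412 - 15*q (V(q) = (150 - 15*q) + 262 = 412 - 15*q)
(V(-147) - 2091545) - 3332243 = ((412 - 15*(-147)) - 2091545) - 3332243 = ((412 + 2205) - 2091545) - 3332243 = (2617 - 2091545) - 3332243 = -2088928 - 3332243 = -5421171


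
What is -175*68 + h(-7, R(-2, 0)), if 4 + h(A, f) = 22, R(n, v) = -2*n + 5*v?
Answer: -11882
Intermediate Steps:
h(A, f) = 18 (h(A, f) = -4 + 22 = 18)
-175*68 + h(-7, R(-2, 0)) = -175*68 + 18 = -11900 + 18 = -11882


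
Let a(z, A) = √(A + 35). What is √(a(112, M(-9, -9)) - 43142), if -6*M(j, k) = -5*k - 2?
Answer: √(-1553112 + 6*√1002)/6 ≈ 207.69*I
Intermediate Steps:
M(j, k) = ⅓ + 5*k/6 (M(j, k) = -(-5*k - 2)/6 = -(-2 - 5*k)/6 = ⅓ + 5*k/6)
a(z, A) = √(35 + A)
√(a(112, M(-9, -9)) - 43142) = √(√(35 + (⅓ + (⅚)*(-9))) - 43142) = √(√(35 + (⅓ - 15/2)) - 43142) = √(√(35 - 43/6) - 43142) = √(√(167/6) - 43142) = √(√1002/6 - 43142) = √(-43142 + √1002/6)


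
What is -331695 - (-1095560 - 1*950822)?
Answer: 1714687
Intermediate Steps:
-331695 - (-1095560 - 1*950822) = -331695 - (-1095560 - 950822) = -331695 - 1*(-2046382) = -331695 + 2046382 = 1714687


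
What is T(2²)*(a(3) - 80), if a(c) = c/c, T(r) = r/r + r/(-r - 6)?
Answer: -237/5 ≈ -47.400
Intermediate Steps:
T(r) = 1 + r/(-6 - r)
a(c) = 1
T(2²)*(a(3) - 80) = (6/(6 + 2²))*(1 - 80) = (6/(6 + 4))*(-79) = (6/10)*(-79) = (6*(⅒))*(-79) = (⅗)*(-79) = -237/5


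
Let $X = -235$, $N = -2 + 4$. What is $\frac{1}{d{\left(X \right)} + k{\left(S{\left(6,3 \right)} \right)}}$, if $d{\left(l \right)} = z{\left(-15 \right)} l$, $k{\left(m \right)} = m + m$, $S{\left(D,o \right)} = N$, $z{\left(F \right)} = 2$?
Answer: $- \frac{1}{466} \approx -0.0021459$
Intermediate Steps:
$N = 2$
$S{\left(D,o \right)} = 2$
$k{\left(m \right)} = 2 m$
$d{\left(l \right)} = 2 l$
$\frac{1}{d{\left(X \right)} + k{\left(S{\left(6,3 \right)} \right)}} = \frac{1}{2 \left(-235\right) + 2 \cdot 2} = \frac{1}{-470 + 4} = \frac{1}{-466} = - \frac{1}{466}$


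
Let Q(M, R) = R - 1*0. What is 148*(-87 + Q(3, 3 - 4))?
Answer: -13024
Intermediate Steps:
Q(M, R) = R (Q(M, R) = R + 0 = R)
148*(-87 + Q(3, 3 - 4)) = 148*(-87 + (3 - 4)) = 148*(-87 - 1) = 148*(-88) = -13024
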